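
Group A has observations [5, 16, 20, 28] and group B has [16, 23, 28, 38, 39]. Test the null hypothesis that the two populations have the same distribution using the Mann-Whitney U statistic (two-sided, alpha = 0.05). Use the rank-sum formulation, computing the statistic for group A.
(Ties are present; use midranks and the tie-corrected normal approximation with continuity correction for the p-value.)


Step 1: Combine and sort all 9 observations; assign midranks.
sorted (value, group): (5,X), (16,X), (16,Y), (20,X), (23,Y), (28,X), (28,Y), (38,Y), (39,Y)
ranks: 5->1, 16->2.5, 16->2.5, 20->4, 23->5, 28->6.5, 28->6.5, 38->8, 39->9
Step 2: Rank sum for X: R1 = 1 + 2.5 + 4 + 6.5 = 14.
Step 3: U_X = R1 - n1(n1+1)/2 = 14 - 4*5/2 = 14 - 10 = 4.
       U_Y = n1*n2 - U_X = 20 - 4 = 16.
Step 4: Ties are present, so use the tie-corrected normal approximation (with continuity correction) for the p-value.
Step 5: p-value = 0.174277; compare to alpha = 0.05. fail to reject H0.

U_X = 4, p = 0.174277, fail to reject H0 at alpha = 0.05.


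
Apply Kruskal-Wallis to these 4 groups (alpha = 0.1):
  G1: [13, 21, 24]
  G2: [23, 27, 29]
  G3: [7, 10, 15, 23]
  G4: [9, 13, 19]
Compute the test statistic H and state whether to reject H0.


Step 1: Combine all N = 13 observations and assign midranks.
sorted (value, group, rank): (7,G3,1), (9,G4,2), (10,G3,3), (13,G1,4.5), (13,G4,4.5), (15,G3,6), (19,G4,7), (21,G1,8), (23,G2,9.5), (23,G3,9.5), (24,G1,11), (27,G2,12), (29,G2,13)
Step 2: Sum ranks within each group.
R_1 = 23.5 (n_1 = 3)
R_2 = 34.5 (n_2 = 3)
R_3 = 19.5 (n_3 = 4)
R_4 = 13.5 (n_4 = 3)
Step 3: H = 12/(N(N+1)) * sum(R_i^2/n_i) - 3(N+1)
     = 12/(13*14) * (23.5^2/3 + 34.5^2/3 + 19.5^2/4 + 13.5^2/3) - 3*14
     = 0.065934 * 736.646 - 42
     = 6.570055.
Step 4: Ties present; correction factor C = 1 - 12/(13^3 - 13) = 0.994505. Corrected H = 6.570055 / 0.994505 = 6.606354.
Step 5: Under H0, H ~ chi^2(3); p-value = 0.085561.
Step 6: alpha = 0.1. reject H0.

H = 6.6064, df = 3, p = 0.085561, reject H0.


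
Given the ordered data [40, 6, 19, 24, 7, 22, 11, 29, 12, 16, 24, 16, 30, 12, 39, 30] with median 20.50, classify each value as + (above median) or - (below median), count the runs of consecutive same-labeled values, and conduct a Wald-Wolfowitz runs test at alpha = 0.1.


Step 1: Compute median = 20.50; label A = above, B = below.
Labels in order: ABBABABABBABABAA  (n_A = 8, n_B = 8)
Step 2: Count runs R = 13.
Step 3: Under H0 (random ordering), E[R] = 2*n_A*n_B/(n_A+n_B) + 1 = 2*8*8/16 + 1 = 9.0000.
        Var[R] = 2*n_A*n_B*(2*n_A*n_B - n_A - n_B) / ((n_A+n_B)^2 * (n_A+n_B-1)) = 14336/3840 = 3.7333.
        SD[R] = 1.9322.
Step 4: Continuity-corrected z = (R - 0.5 - E[R]) / SD[R] = (13 - 0.5 - 9.0000) / 1.9322 = 1.8114.
Step 5: Two-sided p-value via normal approximation = 2*(1 - Phi(|z|)) = 0.070076.
Step 6: alpha = 0.1. reject H0.

R = 13, z = 1.8114, p = 0.070076, reject H0.


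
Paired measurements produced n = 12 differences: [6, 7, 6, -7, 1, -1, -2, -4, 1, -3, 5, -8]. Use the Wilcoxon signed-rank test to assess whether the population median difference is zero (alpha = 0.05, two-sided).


Step 1: Drop any zero differences (none here) and take |d_i|.
|d| = [6, 7, 6, 7, 1, 1, 2, 4, 1, 3, 5, 8]
Step 2: Midrank |d_i| (ties get averaged ranks).
ranks: |6|->8.5, |7|->10.5, |6|->8.5, |7|->10.5, |1|->2, |1|->2, |2|->4, |4|->6, |1|->2, |3|->5, |5|->7, |8|->12
Step 3: Attach original signs; sum ranks with positive sign and with negative sign.
W+ = 8.5 + 10.5 + 8.5 + 2 + 2 + 7 = 38.5
W- = 10.5 + 2 + 4 + 6 + 5 + 12 = 39.5
(Check: W+ + W- = 78 should equal n(n+1)/2 = 78.)
Step 4: Test statistic W = min(W+, W-) = 38.5.
Step 5: Ties in |d|, so use the tie-corrected normal approximation.
        E[W] = n(n+1)/4 = 12*13/4 = 39.
        Tie groups: |d|=1 (t=3), |d|=6 (t=2), |d|=7 (t=2); sum(t^3 - t) = 36.
        Var[W] = n(n+1)(2n+1)/24 - sum(t^3-t)/48 = 3900/24 - 36/48 = 161.75.
        z = (W - E[W]) / sqrt(Var[W]) = (38.5 - 39) / 12.7181 = -0.0393.
        Two-sided p = 2*Phi(z) = 0.968640.
Step 6: alpha = 0.05. fail to reject H0.

W+ = 38.5, W- = 39.5, W = min = 38.5, p = 0.968640, fail to reject H0.


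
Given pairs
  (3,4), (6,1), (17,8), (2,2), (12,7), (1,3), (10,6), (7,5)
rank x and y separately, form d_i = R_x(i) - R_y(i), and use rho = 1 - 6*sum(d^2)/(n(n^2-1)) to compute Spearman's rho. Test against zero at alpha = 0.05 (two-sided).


Step 1: Rank x and y separately (midranks; no ties here).
rank(x): 3->3, 6->4, 17->8, 2->2, 12->7, 1->1, 10->6, 7->5
rank(y): 4->4, 1->1, 8->8, 2->2, 7->7, 3->3, 6->6, 5->5
Step 2: d_i = R_x(i) - R_y(i); compute d_i^2.
  (3-4)^2=1, (4-1)^2=9, (8-8)^2=0, (2-2)^2=0, (7-7)^2=0, (1-3)^2=4, (6-6)^2=0, (5-5)^2=0
sum(d^2) = 14.
Step 3: rho = 1 - 6*14 / (8*(8^2 - 1)) = 1 - 84/504 = 0.833333.
Step 4: Under H0, t = rho * sqrt((n-2)/(1-rho^2)) = 3.6927 ~ t(6).
Step 5: Two-sided p-value from the t-distribution with 6 df = 0.010176.
Step 6: alpha = 0.05. reject H0.

rho = 0.8333, p = 0.010176, reject H0 at alpha = 0.05.


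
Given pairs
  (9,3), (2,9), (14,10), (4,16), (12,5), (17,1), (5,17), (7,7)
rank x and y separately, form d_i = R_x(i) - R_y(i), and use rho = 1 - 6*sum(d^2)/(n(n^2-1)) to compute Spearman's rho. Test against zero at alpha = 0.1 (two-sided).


Step 1: Rank x and y separately (midranks; no ties here).
rank(x): 9->5, 2->1, 14->7, 4->2, 12->6, 17->8, 5->3, 7->4
rank(y): 3->2, 9->5, 10->6, 16->7, 5->3, 1->1, 17->8, 7->4
Step 2: d_i = R_x(i) - R_y(i); compute d_i^2.
  (5-2)^2=9, (1-5)^2=16, (7-6)^2=1, (2-7)^2=25, (6-3)^2=9, (8-1)^2=49, (3-8)^2=25, (4-4)^2=0
sum(d^2) = 134.
Step 3: rho = 1 - 6*134 / (8*(8^2 - 1)) = 1 - 804/504 = -0.595238.
Step 4: Under H0, t = rho * sqrt((n-2)/(1-rho^2)) = -1.8145 ~ t(6).
Step 5: Two-sided p-value from the t-distribution with 6 df = 0.119530.
Step 6: alpha = 0.1. fail to reject H0.

rho = -0.5952, p = 0.119530, fail to reject H0 at alpha = 0.1.


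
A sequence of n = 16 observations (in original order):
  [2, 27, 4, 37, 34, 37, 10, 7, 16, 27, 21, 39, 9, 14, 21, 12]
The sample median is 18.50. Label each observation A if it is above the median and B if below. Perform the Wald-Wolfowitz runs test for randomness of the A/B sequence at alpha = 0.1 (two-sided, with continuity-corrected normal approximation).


Step 1: Compute median = 18.50; label A = above, B = below.
Labels in order: BABAAABBBAAABBAB  (n_A = 8, n_B = 8)
Step 2: Count runs R = 9.
Step 3: Under H0 (random ordering), E[R] = 2*n_A*n_B/(n_A+n_B) + 1 = 2*8*8/16 + 1 = 9.0000.
        Var[R] = 2*n_A*n_B*(2*n_A*n_B - n_A - n_B) / ((n_A+n_B)^2 * (n_A+n_B-1)) = 14336/3840 = 3.7333.
        SD[R] = 1.9322.
Step 4: R = E[R], so z = 0 with no continuity correction.
Step 5: Two-sided p-value via normal approximation = 2*(1 - Phi(|z|)) = 1.000000.
Step 6: alpha = 0.1. fail to reject H0.

R = 9, z = 0.0000, p = 1.000000, fail to reject H0.


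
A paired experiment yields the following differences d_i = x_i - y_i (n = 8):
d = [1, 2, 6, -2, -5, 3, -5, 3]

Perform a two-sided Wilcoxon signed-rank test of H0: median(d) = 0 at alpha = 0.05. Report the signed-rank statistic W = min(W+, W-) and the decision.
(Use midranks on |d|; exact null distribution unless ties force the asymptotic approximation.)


Step 1: Drop any zero differences (none here) and take |d_i|.
|d| = [1, 2, 6, 2, 5, 3, 5, 3]
Step 2: Midrank |d_i| (ties get averaged ranks).
ranks: |1|->1, |2|->2.5, |6|->8, |2|->2.5, |5|->6.5, |3|->4.5, |5|->6.5, |3|->4.5
Step 3: Attach original signs; sum ranks with positive sign and with negative sign.
W+ = 1 + 2.5 + 8 + 4.5 + 4.5 = 20.5
W- = 2.5 + 6.5 + 6.5 = 15.5
(Check: W+ + W- = 36 should equal n(n+1)/2 = 36.)
Step 4: Test statistic W = min(W+, W-) = 15.5.
Step 5: Ties in |d|, so use the tie-corrected normal approximation.
        E[W] = n(n+1)/4 = 8*9/4 = 18.
        Tie groups: |d|=2 (t=2), |d|=3 (t=2), |d|=5 (t=2); sum(t^3 - t) = 18.
        Var[W] = n(n+1)(2n+1)/24 - sum(t^3-t)/48 = 1224/24 - 18/48 = 50.625.
        z = (W - E[W]) / sqrt(Var[W]) = (15.5 - 18) / 7.1151 = -0.3514.
        Two-sided p = 2*Phi(z) = 0.725315.
Step 6: alpha = 0.05. fail to reject H0.

W+ = 20.5, W- = 15.5, W = min = 15.5, p = 0.725315, fail to reject H0.


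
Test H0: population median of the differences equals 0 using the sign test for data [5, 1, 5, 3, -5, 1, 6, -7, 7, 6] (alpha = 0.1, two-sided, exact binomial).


Step 1: Discard zero differences. Original n = 10; n_eff = number of nonzero differences = 10.
Nonzero differences (with sign): +5, +1, +5, +3, -5, +1, +6, -7, +7, +6
Step 2: Count signs: positive = 8, negative = 2.
Step 3: Under H0: P(positive) = 0.5, so the number of positives S ~ Bin(10, 0.5).
Step 4: Two-sided exact p-value = sum of Bin(10,0.5) probabilities at or below the observed probability = 0.109375.
Step 5: alpha = 0.1. fail to reject H0.

n_eff = 10, pos = 8, neg = 2, p = 0.109375, fail to reject H0.


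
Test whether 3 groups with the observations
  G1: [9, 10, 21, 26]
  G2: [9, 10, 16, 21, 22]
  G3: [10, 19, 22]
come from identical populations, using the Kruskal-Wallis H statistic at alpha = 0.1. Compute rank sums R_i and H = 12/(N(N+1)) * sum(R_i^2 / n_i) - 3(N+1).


Step 1: Combine all N = 12 observations and assign midranks.
sorted (value, group, rank): (9,G1,1.5), (9,G2,1.5), (10,G1,4), (10,G2,4), (10,G3,4), (16,G2,6), (19,G3,7), (21,G1,8.5), (21,G2,8.5), (22,G2,10.5), (22,G3,10.5), (26,G1,12)
Step 2: Sum ranks within each group.
R_1 = 26 (n_1 = 4)
R_2 = 30.5 (n_2 = 5)
R_3 = 21.5 (n_3 = 3)
Step 3: H = 12/(N(N+1)) * sum(R_i^2/n_i) - 3(N+1)
     = 12/(12*13) * (26^2/4 + 30.5^2/5 + 21.5^2/3) - 3*13
     = 0.076923 * 509.133 - 39
     = 0.164103.
Step 4: Ties present; correction factor C = 1 - 42/(12^3 - 12) = 0.975524. Corrected H = 0.164103 / 0.975524 = 0.168220.
Step 5: Under H0, H ~ chi^2(2); p-value = 0.919330.
Step 6: alpha = 0.1. fail to reject H0.

H = 0.1682, df = 2, p = 0.919330, fail to reject H0.


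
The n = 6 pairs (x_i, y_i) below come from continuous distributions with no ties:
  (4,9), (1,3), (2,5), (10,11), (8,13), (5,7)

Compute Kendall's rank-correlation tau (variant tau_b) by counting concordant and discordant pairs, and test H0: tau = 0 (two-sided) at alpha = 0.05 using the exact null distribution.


Step 1: Enumerate the 15 unordered pairs (i,j) with i<j and classify each by sign(x_j-x_i) * sign(y_j-y_i).
  (1,2):dx=-3,dy=-6->C; (1,3):dx=-2,dy=-4->C; (1,4):dx=+6,dy=+2->C; (1,5):dx=+4,dy=+4->C
  (1,6):dx=+1,dy=-2->D; (2,3):dx=+1,dy=+2->C; (2,4):dx=+9,dy=+8->C; (2,5):dx=+7,dy=+10->C
  (2,6):dx=+4,dy=+4->C; (3,4):dx=+8,dy=+6->C; (3,5):dx=+6,dy=+8->C; (3,6):dx=+3,dy=+2->C
  (4,5):dx=-2,dy=+2->D; (4,6):dx=-5,dy=-4->C; (5,6):dx=-3,dy=-6->C
Step 2: C = 13, D = 2, total pairs = 15.
Step 3: tau = (C - D)/(n(n-1)/2) = (13 - 2)/15 = 0.733333.
Step 4: Exact two-sided p-value (enumerate n! = 720 permutations of y under H0): p = 0.055556.
Step 5: alpha = 0.05. fail to reject H0.

tau_b = 0.7333 (C=13, D=2), p = 0.055556, fail to reject H0.


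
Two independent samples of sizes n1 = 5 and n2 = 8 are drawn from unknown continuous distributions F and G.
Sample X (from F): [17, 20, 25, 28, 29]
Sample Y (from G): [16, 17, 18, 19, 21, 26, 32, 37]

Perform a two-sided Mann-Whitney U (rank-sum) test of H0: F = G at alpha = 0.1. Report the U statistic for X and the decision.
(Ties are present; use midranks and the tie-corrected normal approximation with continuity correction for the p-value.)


Step 1: Combine and sort all 13 observations; assign midranks.
sorted (value, group): (16,Y), (17,X), (17,Y), (18,Y), (19,Y), (20,X), (21,Y), (25,X), (26,Y), (28,X), (29,X), (32,Y), (37,Y)
ranks: 16->1, 17->2.5, 17->2.5, 18->4, 19->5, 20->6, 21->7, 25->8, 26->9, 28->10, 29->11, 32->12, 37->13
Step 2: Rank sum for X: R1 = 2.5 + 6 + 8 + 10 + 11 = 37.5.
Step 3: U_X = R1 - n1(n1+1)/2 = 37.5 - 5*6/2 = 37.5 - 15 = 22.5.
       U_Y = n1*n2 - U_X = 40 - 22.5 = 17.5.
Step 4: Ties are present, so use the tie-corrected normal approximation (with continuity correction) for the p-value.
Step 5: p-value = 0.769390; compare to alpha = 0.1. fail to reject H0.

U_X = 22.5, p = 0.769390, fail to reject H0 at alpha = 0.1.


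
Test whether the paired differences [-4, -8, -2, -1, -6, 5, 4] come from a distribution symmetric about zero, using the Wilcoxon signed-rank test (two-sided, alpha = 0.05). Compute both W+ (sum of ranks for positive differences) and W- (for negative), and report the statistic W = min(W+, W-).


Step 1: Drop any zero differences (none here) and take |d_i|.
|d| = [4, 8, 2, 1, 6, 5, 4]
Step 2: Midrank |d_i| (ties get averaged ranks).
ranks: |4|->3.5, |8|->7, |2|->2, |1|->1, |6|->6, |5|->5, |4|->3.5
Step 3: Attach original signs; sum ranks with positive sign and with negative sign.
W+ = 5 + 3.5 = 8.5
W- = 3.5 + 7 + 2 + 1 + 6 = 19.5
(Check: W+ + W- = 28 should equal n(n+1)/2 = 28.)
Step 4: Test statistic W = min(W+, W-) = 8.5.
Step 5: Ties in |d|, so use the tie-corrected normal approximation.
        E[W] = n(n+1)/4 = 7*8/4 = 14.
        Tie groups: |d|=4 (t=2); sum(t^3 - t) = 6.
        Var[W] = n(n+1)(2n+1)/24 - sum(t^3-t)/48 = 840/24 - 6/48 = 34.875.
        z = (W - E[W]) / sqrt(Var[W]) = (8.5 - 14) / 5.9055 = -0.9313.
        Two-sided p = 2*Phi(z) = 0.351681.
Step 6: alpha = 0.05. fail to reject H0.

W+ = 8.5, W- = 19.5, W = min = 8.5, p = 0.351681, fail to reject H0.


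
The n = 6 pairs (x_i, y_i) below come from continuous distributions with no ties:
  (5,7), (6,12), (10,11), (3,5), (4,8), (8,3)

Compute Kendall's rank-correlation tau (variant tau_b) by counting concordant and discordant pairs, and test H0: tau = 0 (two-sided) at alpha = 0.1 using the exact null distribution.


Step 1: Enumerate the 15 unordered pairs (i,j) with i<j and classify each by sign(x_j-x_i) * sign(y_j-y_i).
  (1,2):dx=+1,dy=+5->C; (1,3):dx=+5,dy=+4->C; (1,4):dx=-2,dy=-2->C; (1,5):dx=-1,dy=+1->D
  (1,6):dx=+3,dy=-4->D; (2,3):dx=+4,dy=-1->D; (2,4):dx=-3,dy=-7->C; (2,5):dx=-2,dy=-4->C
  (2,6):dx=+2,dy=-9->D; (3,4):dx=-7,dy=-6->C; (3,5):dx=-6,dy=-3->C; (3,6):dx=-2,dy=-8->C
  (4,5):dx=+1,dy=+3->C; (4,6):dx=+5,dy=-2->D; (5,6):dx=+4,dy=-5->D
Step 2: C = 9, D = 6, total pairs = 15.
Step 3: tau = (C - D)/(n(n-1)/2) = (9 - 6)/15 = 0.200000.
Step 4: Exact two-sided p-value (enumerate n! = 720 permutations of y under H0): p = 0.719444.
Step 5: alpha = 0.1. fail to reject H0.

tau_b = 0.2000 (C=9, D=6), p = 0.719444, fail to reject H0.


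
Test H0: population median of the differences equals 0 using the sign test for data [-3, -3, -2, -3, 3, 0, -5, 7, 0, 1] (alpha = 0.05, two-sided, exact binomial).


Step 1: Discard zero differences. Original n = 10; n_eff = number of nonzero differences = 8.
Nonzero differences (with sign): -3, -3, -2, -3, +3, -5, +7, +1
Step 2: Count signs: positive = 3, negative = 5.
Step 3: Under H0: P(positive) = 0.5, so the number of positives S ~ Bin(8, 0.5).
Step 4: Two-sided exact p-value = sum of Bin(8,0.5) probabilities at or below the observed probability = 0.726562.
Step 5: alpha = 0.05. fail to reject H0.

n_eff = 8, pos = 3, neg = 5, p = 0.726562, fail to reject H0.


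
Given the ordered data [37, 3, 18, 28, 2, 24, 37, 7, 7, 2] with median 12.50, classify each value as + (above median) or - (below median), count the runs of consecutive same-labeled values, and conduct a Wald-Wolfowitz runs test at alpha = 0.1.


Step 1: Compute median = 12.50; label A = above, B = below.
Labels in order: ABAABAABBB  (n_A = 5, n_B = 5)
Step 2: Count runs R = 6.
Step 3: Under H0 (random ordering), E[R] = 2*n_A*n_B/(n_A+n_B) + 1 = 2*5*5/10 + 1 = 6.0000.
        Var[R] = 2*n_A*n_B*(2*n_A*n_B - n_A - n_B) / ((n_A+n_B)^2 * (n_A+n_B-1)) = 2000/900 = 2.2222.
        SD[R] = 1.4907.
Step 4: R = E[R], so z = 0 with no continuity correction.
Step 5: Two-sided p-value via normal approximation = 2*(1 - Phi(|z|)) = 1.000000.
Step 6: alpha = 0.1. fail to reject H0.

R = 6, z = 0.0000, p = 1.000000, fail to reject H0.


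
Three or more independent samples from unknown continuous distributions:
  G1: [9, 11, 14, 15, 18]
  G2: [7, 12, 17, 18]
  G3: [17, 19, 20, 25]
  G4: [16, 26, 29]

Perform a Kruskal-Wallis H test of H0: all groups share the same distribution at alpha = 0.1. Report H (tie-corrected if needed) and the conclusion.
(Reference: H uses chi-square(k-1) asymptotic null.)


Step 1: Combine all N = 16 observations and assign midranks.
sorted (value, group, rank): (7,G2,1), (9,G1,2), (11,G1,3), (12,G2,4), (14,G1,5), (15,G1,6), (16,G4,7), (17,G2,8.5), (17,G3,8.5), (18,G1,10.5), (18,G2,10.5), (19,G3,12), (20,G3,13), (25,G3,14), (26,G4,15), (29,G4,16)
Step 2: Sum ranks within each group.
R_1 = 26.5 (n_1 = 5)
R_2 = 24 (n_2 = 4)
R_3 = 47.5 (n_3 = 4)
R_4 = 38 (n_4 = 3)
Step 3: H = 12/(N(N+1)) * sum(R_i^2/n_i) - 3(N+1)
     = 12/(16*17) * (26.5^2/5 + 24^2/4 + 47.5^2/4 + 38^2/3) - 3*17
     = 0.044118 * 1329.85 - 51
     = 7.669669.
Step 4: Ties present; correction factor C = 1 - 12/(16^3 - 16) = 0.997059. Corrected H = 7.669669 / 0.997059 = 7.692294.
Step 5: Under H0, H ~ chi^2(3); p-value = 0.052818.
Step 6: alpha = 0.1. reject H0.

H = 7.6923, df = 3, p = 0.052818, reject H0.


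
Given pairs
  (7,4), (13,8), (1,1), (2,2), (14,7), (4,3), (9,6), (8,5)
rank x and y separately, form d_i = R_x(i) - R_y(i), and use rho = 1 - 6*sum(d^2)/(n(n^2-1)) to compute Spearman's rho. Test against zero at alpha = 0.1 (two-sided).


Step 1: Rank x and y separately (midranks; no ties here).
rank(x): 7->4, 13->7, 1->1, 2->2, 14->8, 4->3, 9->6, 8->5
rank(y): 4->4, 8->8, 1->1, 2->2, 7->7, 3->3, 6->6, 5->5
Step 2: d_i = R_x(i) - R_y(i); compute d_i^2.
  (4-4)^2=0, (7-8)^2=1, (1-1)^2=0, (2-2)^2=0, (8-7)^2=1, (3-3)^2=0, (6-6)^2=0, (5-5)^2=0
sum(d^2) = 2.
Step 3: rho = 1 - 6*2 / (8*(8^2 - 1)) = 1 - 12/504 = 0.976190.
Step 4: Under H0, t = rho * sqrt((n-2)/(1-rho^2)) = 11.0235 ~ t(6).
Step 5: Two-sided p-value from the t-distribution with 6 df = 0.000033.
Step 6: alpha = 0.1. reject H0.

rho = 0.9762, p = 0.000033, reject H0 at alpha = 0.1.


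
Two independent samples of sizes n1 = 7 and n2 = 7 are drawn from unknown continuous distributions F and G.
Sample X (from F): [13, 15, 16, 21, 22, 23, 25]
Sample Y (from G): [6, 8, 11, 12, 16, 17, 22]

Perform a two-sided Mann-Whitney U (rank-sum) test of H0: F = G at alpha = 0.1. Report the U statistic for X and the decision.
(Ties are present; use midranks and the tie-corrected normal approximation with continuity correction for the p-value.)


Step 1: Combine and sort all 14 observations; assign midranks.
sorted (value, group): (6,Y), (8,Y), (11,Y), (12,Y), (13,X), (15,X), (16,X), (16,Y), (17,Y), (21,X), (22,X), (22,Y), (23,X), (25,X)
ranks: 6->1, 8->2, 11->3, 12->4, 13->5, 15->6, 16->7.5, 16->7.5, 17->9, 21->10, 22->11.5, 22->11.5, 23->13, 25->14
Step 2: Rank sum for X: R1 = 5 + 6 + 7.5 + 10 + 11.5 + 13 + 14 = 67.
Step 3: U_X = R1 - n1(n1+1)/2 = 67 - 7*8/2 = 67 - 28 = 39.
       U_Y = n1*n2 - U_X = 49 - 39 = 10.
Step 4: Ties are present, so use the tie-corrected normal approximation (with continuity correction) for the p-value.
Step 5: p-value = 0.073005; compare to alpha = 0.1. reject H0.

U_X = 39, p = 0.073005, reject H0 at alpha = 0.1.


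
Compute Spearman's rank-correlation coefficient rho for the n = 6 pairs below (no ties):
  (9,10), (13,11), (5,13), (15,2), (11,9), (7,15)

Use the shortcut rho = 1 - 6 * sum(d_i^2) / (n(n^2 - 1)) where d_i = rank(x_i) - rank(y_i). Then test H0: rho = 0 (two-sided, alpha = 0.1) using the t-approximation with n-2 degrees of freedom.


Step 1: Rank x and y separately (midranks; no ties here).
rank(x): 9->3, 13->5, 5->1, 15->6, 11->4, 7->2
rank(y): 10->3, 11->4, 13->5, 2->1, 9->2, 15->6
Step 2: d_i = R_x(i) - R_y(i); compute d_i^2.
  (3-3)^2=0, (5-4)^2=1, (1-5)^2=16, (6-1)^2=25, (4-2)^2=4, (2-6)^2=16
sum(d^2) = 62.
Step 3: rho = 1 - 6*62 / (6*(6^2 - 1)) = 1 - 372/210 = -0.771429.
Step 4: Under H0, t = rho * sqrt((n-2)/(1-rho^2)) = -2.4247 ~ t(4).
Step 5: Two-sided p-value from the t-distribution with 4 df = 0.072397.
Step 6: alpha = 0.1. reject H0.

rho = -0.7714, p = 0.072397, reject H0 at alpha = 0.1.


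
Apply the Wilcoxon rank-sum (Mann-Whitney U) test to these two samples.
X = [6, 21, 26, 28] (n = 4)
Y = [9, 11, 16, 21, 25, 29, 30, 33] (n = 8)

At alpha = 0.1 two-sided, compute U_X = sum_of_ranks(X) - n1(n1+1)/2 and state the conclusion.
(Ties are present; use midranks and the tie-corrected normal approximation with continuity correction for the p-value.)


Step 1: Combine and sort all 12 observations; assign midranks.
sorted (value, group): (6,X), (9,Y), (11,Y), (16,Y), (21,X), (21,Y), (25,Y), (26,X), (28,X), (29,Y), (30,Y), (33,Y)
ranks: 6->1, 9->2, 11->3, 16->4, 21->5.5, 21->5.5, 25->7, 26->8, 28->9, 29->10, 30->11, 33->12
Step 2: Rank sum for X: R1 = 1 + 5.5 + 8 + 9 = 23.5.
Step 3: U_X = R1 - n1(n1+1)/2 = 23.5 - 4*5/2 = 23.5 - 10 = 13.5.
       U_Y = n1*n2 - U_X = 32 - 13.5 = 18.5.
Step 4: Ties are present, so use the tie-corrected normal approximation (with continuity correction) for the p-value.
Step 5: p-value = 0.733647; compare to alpha = 0.1. fail to reject H0.

U_X = 13.5, p = 0.733647, fail to reject H0 at alpha = 0.1.


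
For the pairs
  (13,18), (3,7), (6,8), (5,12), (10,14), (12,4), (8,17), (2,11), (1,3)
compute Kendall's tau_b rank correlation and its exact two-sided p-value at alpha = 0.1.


Step 1: Enumerate the 36 unordered pairs (i,j) with i<j and classify each by sign(x_j-x_i) * sign(y_j-y_i).
  (1,2):dx=-10,dy=-11->C; (1,3):dx=-7,dy=-10->C; (1,4):dx=-8,dy=-6->C; (1,5):dx=-3,dy=-4->C
  (1,6):dx=-1,dy=-14->C; (1,7):dx=-5,dy=-1->C; (1,8):dx=-11,dy=-7->C; (1,9):dx=-12,dy=-15->C
  (2,3):dx=+3,dy=+1->C; (2,4):dx=+2,dy=+5->C; (2,5):dx=+7,dy=+7->C; (2,6):dx=+9,dy=-3->D
  (2,7):dx=+5,dy=+10->C; (2,8):dx=-1,dy=+4->D; (2,9):dx=-2,dy=-4->C; (3,4):dx=-1,dy=+4->D
  (3,5):dx=+4,dy=+6->C; (3,6):dx=+6,dy=-4->D; (3,7):dx=+2,dy=+9->C; (3,8):dx=-4,dy=+3->D
  (3,9):dx=-5,dy=-5->C; (4,5):dx=+5,dy=+2->C; (4,6):dx=+7,dy=-8->D; (4,7):dx=+3,dy=+5->C
  (4,8):dx=-3,dy=-1->C; (4,9):dx=-4,dy=-9->C; (5,6):dx=+2,dy=-10->D; (5,7):dx=-2,dy=+3->D
  (5,8):dx=-8,dy=-3->C; (5,9):dx=-9,dy=-11->C; (6,7):dx=-4,dy=+13->D; (6,8):dx=-10,dy=+7->D
  (6,9):dx=-11,dy=-1->C; (7,8):dx=-6,dy=-6->C; (7,9):dx=-7,dy=-14->C; (8,9):dx=-1,dy=-8->C
Step 2: C = 26, D = 10, total pairs = 36.
Step 3: tau = (C - D)/(n(n-1)/2) = (26 - 10)/36 = 0.444444.
Step 4: Exact two-sided p-value (enumerate n! = 362880 permutations of y under H0): p = 0.119439.
Step 5: alpha = 0.1. fail to reject H0.

tau_b = 0.4444 (C=26, D=10), p = 0.119439, fail to reject H0.


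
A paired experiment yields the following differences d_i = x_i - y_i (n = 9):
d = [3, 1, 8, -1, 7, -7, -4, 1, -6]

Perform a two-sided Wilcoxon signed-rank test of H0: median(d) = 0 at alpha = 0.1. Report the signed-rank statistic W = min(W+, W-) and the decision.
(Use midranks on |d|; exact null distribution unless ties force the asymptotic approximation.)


Step 1: Drop any zero differences (none here) and take |d_i|.
|d| = [3, 1, 8, 1, 7, 7, 4, 1, 6]
Step 2: Midrank |d_i| (ties get averaged ranks).
ranks: |3|->4, |1|->2, |8|->9, |1|->2, |7|->7.5, |7|->7.5, |4|->5, |1|->2, |6|->6
Step 3: Attach original signs; sum ranks with positive sign and with negative sign.
W+ = 4 + 2 + 9 + 7.5 + 2 = 24.5
W- = 2 + 7.5 + 5 + 6 = 20.5
(Check: W+ + W- = 45 should equal n(n+1)/2 = 45.)
Step 4: Test statistic W = min(W+, W-) = 20.5.
Step 5: Ties in |d|, so use the tie-corrected normal approximation.
        E[W] = n(n+1)/4 = 9*10/4 = 22.5.
        Tie groups: |d|=1 (t=3), |d|=7 (t=2); sum(t^3 - t) = 30.
        Var[W] = n(n+1)(2n+1)/24 - sum(t^3-t)/48 = 1710/24 - 30/48 = 70.625.
        z = (W - E[W]) / sqrt(Var[W]) = (20.5 - 22.5) / 8.4039 = -0.2380.
        Two-sided p = 2*Phi(z) = 0.811892.
Step 6: alpha = 0.1. fail to reject H0.

W+ = 24.5, W- = 20.5, W = min = 20.5, p = 0.811892, fail to reject H0.


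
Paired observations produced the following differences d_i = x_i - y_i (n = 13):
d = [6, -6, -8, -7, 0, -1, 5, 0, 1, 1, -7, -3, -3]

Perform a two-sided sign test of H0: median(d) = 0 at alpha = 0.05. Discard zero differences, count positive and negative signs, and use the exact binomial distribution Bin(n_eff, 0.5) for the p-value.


Step 1: Discard zero differences. Original n = 13; n_eff = number of nonzero differences = 11.
Nonzero differences (with sign): +6, -6, -8, -7, -1, +5, +1, +1, -7, -3, -3
Step 2: Count signs: positive = 4, negative = 7.
Step 3: Under H0: P(positive) = 0.5, so the number of positives S ~ Bin(11, 0.5).
Step 4: Two-sided exact p-value = sum of Bin(11,0.5) probabilities at or below the observed probability = 0.548828.
Step 5: alpha = 0.05. fail to reject H0.

n_eff = 11, pos = 4, neg = 7, p = 0.548828, fail to reject H0.


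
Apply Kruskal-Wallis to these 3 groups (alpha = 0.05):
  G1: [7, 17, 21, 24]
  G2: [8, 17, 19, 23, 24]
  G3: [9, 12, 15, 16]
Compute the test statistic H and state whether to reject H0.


Step 1: Combine all N = 13 observations and assign midranks.
sorted (value, group, rank): (7,G1,1), (8,G2,2), (9,G3,3), (12,G3,4), (15,G3,5), (16,G3,6), (17,G1,7.5), (17,G2,7.5), (19,G2,9), (21,G1,10), (23,G2,11), (24,G1,12.5), (24,G2,12.5)
Step 2: Sum ranks within each group.
R_1 = 31 (n_1 = 4)
R_2 = 42 (n_2 = 5)
R_3 = 18 (n_3 = 4)
Step 3: H = 12/(N(N+1)) * sum(R_i^2/n_i) - 3(N+1)
     = 12/(13*14) * (31^2/4 + 42^2/5 + 18^2/4) - 3*14
     = 0.065934 * 674.05 - 42
     = 2.442857.
Step 4: Ties present; correction factor C = 1 - 12/(13^3 - 13) = 0.994505. Corrected H = 2.442857 / 0.994505 = 2.456354.
Step 5: Under H0, H ~ chi^2(2); p-value = 0.292826.
Step 6: alpha = 0.05. fail to reject H0.

H = 2.4564, df = 2, p = 0.292826, fail to reject H0.


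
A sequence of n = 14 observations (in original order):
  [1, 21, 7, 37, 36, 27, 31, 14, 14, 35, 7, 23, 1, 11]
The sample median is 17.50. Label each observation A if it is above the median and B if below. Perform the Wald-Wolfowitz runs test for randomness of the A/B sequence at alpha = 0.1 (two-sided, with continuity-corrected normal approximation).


Step 1: Compute median = 17.50; label A = above, B = below.
Labels in order: BABAAAABBABABB  (n_A = 7, n_B = 7)
Step 2: Count runs R = 9.
Step 3: Under H0 (random ordering), E[R] = 2*n_A*n_B/(n_A+n_B) + 1 = 2*7*7/14 + 1 = 8.0000.
        Var[R] = 2*n_A*n_B*(2*n_A*n_B - n_A - n_B) / ((n_A+n_B)^2 * (n_A+n_B-1)) = 8232/2548 = 3.2308.
        SD[R] = 1.7974.
Step 4: Continuity-corrected z = (R - 0.5 - E[R]) / SD[R] = (9 - 0.5 - 8.0000) / 1.7974 = 0.2782.
Step 5: Two-sided p-value via normal approximation = 2*(1 - Phi(|z|)) = 0.780879.
Step 6: alpha = 0.1. fail to reject H0.

R = 9, z = 0.2782, p = 0.780879, fail to reject H0.


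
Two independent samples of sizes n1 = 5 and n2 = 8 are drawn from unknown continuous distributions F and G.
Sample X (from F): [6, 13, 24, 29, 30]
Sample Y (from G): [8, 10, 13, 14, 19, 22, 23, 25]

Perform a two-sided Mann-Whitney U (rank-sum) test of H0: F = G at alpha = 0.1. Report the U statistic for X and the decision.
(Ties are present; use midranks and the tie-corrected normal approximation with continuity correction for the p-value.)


Step 1: Combine and sort all 13 observations; assign midranks.
sorted (value, group): (6,X), (8,Y), (10,Y), (13,X), (13,Y), (14,Y), (19,Y), (22,Y), (23,Y), (24,X), (25,Y), (29,X), (30,X)
ranks: 6->1, 8->2, 10->3, 13->4.5, 13->4.5, 14->6, 19->7, 22->8, 23->9, 24->10, 25->11, 29->12, 30->13
Step 2: Rank sum for X: R1 = 1 + 4.5 + 10 + 12 + 13 = 40.5.
Step 3: U_X = R1 - n1(n1+1)/2 = 40.5 - 5*6/2 = 40.5 - 15 = 25.5.
       U_Y = n1*n2 - U_X = 40 - 25.5 = 14.5.
Step 4: Ties are present, so use the tie-corrected normal approximation (with continuity correction) for the p-value.
Step 5: p-value = 0.463600; compare to alpha = 0.1. fail to reject H0.

U_X = 25.5, p = 0.463600, fail to reject H0 at alpha = 0.1.


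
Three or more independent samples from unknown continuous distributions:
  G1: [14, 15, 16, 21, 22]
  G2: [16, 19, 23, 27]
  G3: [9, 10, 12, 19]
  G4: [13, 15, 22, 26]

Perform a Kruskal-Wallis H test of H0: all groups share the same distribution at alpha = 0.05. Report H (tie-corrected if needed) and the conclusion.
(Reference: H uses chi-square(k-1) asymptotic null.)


Step 1: Combine all N = 17 observations and assign midranks.
sorted (value, group, rank): (9,G3,1), (10,G3,2), (12,G3,3), (13,G4,4), (14,G1,5), (15,G1,6.5), (15,G4,6.5), (16,G1,8.5), (16,G2,8.5), (19,G2,10.5), (19,G3,10.5), (21,G1,12), (22,G1,13.5), (22,G4,13.5), (23,G2,15), (26,G4,16), (27,G2,17)
Step 2: Sum ranks within each group.
R_1 = 45.5 (n_1 = 5)
R_2 = 51 (n_2 = 4)
R_3 = 16.5 (n_3 = 4)
R_4 = 40 (n_4 = 4)
Step 3: H = 12/(N(N+1)) * sum(R_i^2/n_i) - 3(N+1)
     = 12/(17*18) * (45.5^2/5 + 51^2/4 + 16.5^2/4 + 40^2/4) - 3*18
     = 0.039216 * 1532.36 - 54
     = 6.092647.
Step 4: Ties present; correction factor C = 1 - 24/(17^3 - 17) = 0.995098. Corrected H = 6.092647 / 0.995098 = 6.122660.
Step 5: Under H0, H ~ chi^2(3); p-value = 0.105793.
Step 6: alpha = 0.05. fail to reject H0.

H = 6.1227, df = 3, p = 0.105793, fail to reject H0.


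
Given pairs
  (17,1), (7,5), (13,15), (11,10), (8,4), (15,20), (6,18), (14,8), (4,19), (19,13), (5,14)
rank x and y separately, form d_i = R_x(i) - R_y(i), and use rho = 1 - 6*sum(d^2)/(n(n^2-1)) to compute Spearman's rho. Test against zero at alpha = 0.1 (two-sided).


Step 1: Rank x and y separately (midranks; no ties here).
rank(x): 17->10, 7->4, 13->7, 11->6, 8->5, 15->9, 6->3, 14->8, 4->1, 19->11, 5->2
rank(y): 1->1, 5->3, 15->8, 10->5, 4->2, 20->11, 18->9, 8->4, 19->10, 13->6, 14->7
Step 2: d_i = R_x(i) - R_y(i); compute d_i^2.
  (10-1)^2=81, (4-3)^2=1, (7-8)^2=1, (6-5)^2=1, (5-2)^2=9, (9-11)^2=4, (3-9)^2=36, (8-4)^2=16, (1-10)^2=81, (11-6)^2=25, (2-7)^2=25
sum(d^2) = 280.
Step 3: rho = 1 - 6*280 / (11*(11^2 - 1)) = 1 - 1680/1320 = -0.272727.
Step 4: Under H0, t = rho * sqrt((n-2)/(1-rho^2)) = -0.8504 ~ t(9).
Step 5: Two-sided p-value from the t-distribution with 9 df = 0.417141.
Step 6: alpha = 0.1. fail to reject H0.

rho = -0.2727, p = 0.417141, fail to reject H0 at alpha = 0.1.


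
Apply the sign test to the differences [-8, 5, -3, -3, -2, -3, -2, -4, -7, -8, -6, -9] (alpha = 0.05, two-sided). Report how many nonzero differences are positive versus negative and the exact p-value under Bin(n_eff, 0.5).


Step 1: Discard zero differences. Original n = 12; n_eff = number of nonzero differences = 12.
Nonzero differences (with sign): -8, +5, -3, -3, -2, -3, -2, -4, -7, -8, -6, -9
Step 2: Count signs: positive = 1, negative = 11.
Step 3: Under H0: P(positive) = 0.5, so the number of positives S ~ Bin(12, 0.5).
Step 4: Two-sided exact p-value = sum of Bin(12,0.5) probabilities at or below the observed probability = 0.006348.
Step 5: alpha = 0.05. reject H0.

n_eff = 12, pos = 1, neg = 11, p = 0.006348, reject H0.


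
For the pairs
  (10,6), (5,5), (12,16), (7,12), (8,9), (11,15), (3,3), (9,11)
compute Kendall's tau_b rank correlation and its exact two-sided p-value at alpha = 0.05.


Step 1: Enumerate the 28 unordered pairs (i,j) with i<j and classify each by sign(x_j-x_i) * sign(y_j-y_i).
  (1,2):dx=-5,dy=-1->C; (1,3):dx=+2,dy=+10->C; (1,4):dx=-3,dy=+6->D; (1,5):dx=-2,dy=+3->D
  (1,6):dx=+1,dy=+9->C; (1,7):dx=-7,dy=-3->C; (1,8):dx=-1,dy=+5->D; (2,3):dx=+7,dy=+11->C
  (2,4):dx=+2,dy=+7->C; (2,5):dx=+3,dy=+4->C; (2,6):dx=+6,dy=+10->C; (2,7):dx=-2,dy=-2->C
  (2,8):dx=+4,dy=+6->C; (3,4):dx=-5,dy=-4->C; (3,5):dx=-4,dy=-7->C; (3,6):dx=-1,dy=-1->C
  (3,7):dx=-9,dy=-13->C; (3,8):dx=-3,dy=-5->C; (4,5):dx=+1,dy=-3->D; (4,6):dx=+4,dy=+3->C
  (4,7):dx=-4,dy=-9->C; (4,8):dx=+2,dy=-1->D; (5,6):dx=+3,dy=+6->C; (5,7):dx=-5,dy=-6->C
  (5,8):dx=+1,dy=+2->C; (6,7):dx=-8,dy=-12->C; (6,8):dx=-2,dy=-4->C; (7,8):dx=+6,dy=+8->C
Step 2: C = 23, D = 5, total pairs = 28.
Step 3: tau = (C - D)/(n(n-1)/2) = (23 - 5)/28 = 0.642857.
Step 4: Exact two-sided p-value (enumerate n! = 40320 permutations of y under H0): p = 0.031151.
Step 5: alpha = 0.05. reject H0.

tau_b = 0.6429 (C=23, D=5), p = 0.031151, reject H0.


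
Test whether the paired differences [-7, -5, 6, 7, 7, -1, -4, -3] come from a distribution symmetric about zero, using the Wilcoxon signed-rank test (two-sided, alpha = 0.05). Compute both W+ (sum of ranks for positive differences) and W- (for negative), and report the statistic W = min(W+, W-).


Step 1: Drop any zero differences (none here) and take |d_i|.
|d| = [7, 5, 6, 7, 7, 1, 4, 3]
Step 2: Midrank |d_i| (ties get averaged ranks).
ranks: |7|->7, |5|->4, |6|->5, |7|->7, |7|->7, |1|->1, |4|->3, |3|->2
Step 3: Attach original signs; sum ranks with positive sign and with negative sign.
W+ = 5 + 7 + 7 = 19
W- = 7 + 4 + 1 + 3 + 2 = 17
(Check: W+ + W- = 36 should equal n(n+1)/2 = 36.)
Step 4: Test statistic W = min(W+, W-) = 17.
Step 5: Ties in |d|, so use the tie-corrected normal approximation.
        E[W] = n(n+1)/4 = 8*9/4 = 18.
        Tie groups: |d|=7 (t=3); sum(t^3 - t) = 24.
        Var[W] = n(n+1)(2n+1)/24 - sum(t^3-t)/48 = 1224/24 - 24/48 = 50.5.
        z = (W - E[W]) / sqrt(Var[W]) = (17 - 18) / 7.1063 = -0.1407.
        Two-sided p = 2*Phi(z) = 0.888092.
Step 6: alpha = 0.05. fail to reject H0.

W+ = 19, W- = 17, W = min = 17, p = 0.888092, fail to reject H0.


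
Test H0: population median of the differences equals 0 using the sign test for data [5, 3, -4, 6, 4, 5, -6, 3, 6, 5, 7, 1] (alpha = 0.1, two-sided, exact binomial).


Step 1: Discard zero differences. Original n = 12; n_eff = number of nonzero differences = 12.
Nonzero differences (with sign): +5, +3, -4, +6, +4, +5, -6, +3, +6, +5, +7, +1
Step 2: Count signs: positive = 10, negative = 2.
Step 3: Under H0: P(positive) = 0.5, so the number of positives S ~ Bin(12, 0.5).
Step 4: Two-sided exact p-value = sum of Bin(12,0.5) probabilities at or below the observed probability = 0.038574.
Step 5: alpha = 0.1. reject H0.

n_eff = 12, pos = 10, neg = 2, p = 0.038574, reject H0.


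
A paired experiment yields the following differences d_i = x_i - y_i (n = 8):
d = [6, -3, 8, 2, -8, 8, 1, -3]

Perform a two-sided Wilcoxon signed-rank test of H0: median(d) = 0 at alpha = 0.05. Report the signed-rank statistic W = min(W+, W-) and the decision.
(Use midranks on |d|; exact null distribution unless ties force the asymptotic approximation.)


Step 1: Drop any zero differences (none here) and take |d_i|.
|d| = [6, 3, 8, 2, 8, 8, 1, 3]
Step 2: Midrank |d_i| (ties get averaged ranks).
ranks: |6|->5, |3|->3.5, |8|->7, |2|->2, |8|->7, |8|->7, |1|->1, |3|->3.5
Step 3: Attach original signs; sum ranks with positive sign and with negative sign.
W+ = 5 + 7 + 2 + 7 + 1 = 22
W- = 3.5 + 7 + 3.5 = 14
(Check: W+ + W- = 36 should equal n(n+1)/2 = 36.)
Step 4: Test statistic W = min(W+, W-) = 14.
Step 5: Ties in |d|, so use the tie-corrected normal approximation.
        E[W] = n(n+1)/4 = 8*9/4 = 18.
        Tie groups: |d|=3 (t=2), |d|=8 (t=3); sum(t^3 - t) = 30.
        Var[W] = n(n+1)(2n+1)/24 - sum(t^3-t)/48 = 1224/24 - 30/48 = 50.375.
        z = (W - E[W]) / sqrt(Var[W]) = (14 - 18) / 7.0975 = -0.5636.
        Two-sided p = 2*Phi(z) = 0.573043.
Step 6: alpha = 0.05. fail to reject H0.

W+ = 22, W- = 14, W = min = 14, p = 0.573043, fail to reject H0.


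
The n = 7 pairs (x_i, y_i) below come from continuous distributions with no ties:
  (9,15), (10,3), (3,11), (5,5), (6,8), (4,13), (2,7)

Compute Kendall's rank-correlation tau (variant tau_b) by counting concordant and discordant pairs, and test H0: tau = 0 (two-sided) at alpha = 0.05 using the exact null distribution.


Step 1: Enumerate the 21 unordered pairs (i,j) with i<j and classify each by sign(x_j-x_i) * sign(y_j-y_i).
  (1,2):dx=+1,dy=-12->D; (1,3):dx=-6,dy=-4->C; (1,4):dx=-4,dy=-10->C; (1,5):dx=-3,dy=-7->C
  (1,6):dx=-5,dy=-2->C; (1,7):dx=-7,dy=-8->C; (2,3):dx=-7,dy=+8->D; (2,4):dx=-5,dy=+2->D
  (2,5):dx=-4,dy=+5->D; (2,6):dx=-6,dy=+10->D; (2,7):dx=-8,dy=+4->D; (3,4):dx=+2,dy=-6->D
  (3,5):dx=+3,dy=-3->D; (3,6):dx=+1,dy=+2->C; (3,7):dx=-1,dy=-4->C; (4,5):dx=+1,dy=+3->C
  (4,6):dx=-1,dy=+8->D; (4,7):dx=-3,dy=+2->D; (5,6):dx=-2,dy=+5->D; (5,7):dx=-4,dy=-1->C
  (6,7):dx=-2,dy=-6->C
Step 2: C = 10, D = 11, total pairs = 21.
Step 3: tau = (C - D)/(n(n-1)/2) = (10 - 11)/21 = -0.047619.
Step 4: Exact two-sided p-value (enumerate n! = 5040 permutations of y under H0): p = 1.000000.
Step 5: alpha = 0.05. fail to reject H0.

tau_b = -0.0476 (C=10, D=11), p = 1.000000, fail to reject H0.


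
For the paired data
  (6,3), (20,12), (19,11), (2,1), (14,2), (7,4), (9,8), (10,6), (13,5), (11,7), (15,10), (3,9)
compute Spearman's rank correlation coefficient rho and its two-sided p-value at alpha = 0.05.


Step 1: Rank x and y separately (midranks; no ties here).
rank(x): 6->3, 20->12, 19->11, 2->1, 14->9, 7->4, 9->5, 10->6, 13->8, 11->7, 15->10, 3->2
rank(y): 3->3, 12->12, 11->11, 1->1, 2->2, 4->4, 8->8, 6->6, 5->5, 7->7, 10->10, 9->9
Step 2: d_i = R_x(i) - R_y(i); compute d_i^2.
  (3-3)^2=0, (12-12)^2=0, (11-11)^2=0, (1-1)^2=0, (9-2)^2=49, (4-4)^2=0, (5-8)^2=9, (6-6)^2=0, (8-5)^2=9, (7-7)^2=0, (10-10)^2=0, (2-9)^2=49
sum(d^2) = 116.
Step 3: rho = 1 - 6*116 / (12*(12^2 - 1)) = 1 - 696/1716 = 0.594406.
Step 4: Under H0, t = rho * sqrt((n-2)/(1-rho^2)) = 2.3374 ~ t(10).
Step 5: Two-sided p-value from the t-distribution with 10 df = 0.041521.
Step 6: alpha = 0.05. reject H0.

rho = 0.5944, p = 0.041521, reject H0 at alpha = 0.05.


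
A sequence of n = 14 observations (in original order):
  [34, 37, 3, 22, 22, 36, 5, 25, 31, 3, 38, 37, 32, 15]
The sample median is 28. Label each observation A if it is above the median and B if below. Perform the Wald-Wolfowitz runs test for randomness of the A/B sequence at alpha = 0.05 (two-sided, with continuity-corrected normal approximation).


Step 1: Compute median = 28; label A = above, B = below.
Labels in order: AABBBABBABAAAB  (n_A = 7, n_B = 7)
Step 2: Count runs R = 8.
Step 3: Under H0 (random ordering), E[R] = 2*n_A*n_B/(n_A+n_B) + 1 = 2*7*7/14 + 1 = 8.0000.
        Var[R] = 2*n_A*n_B*(2*n_A*n_B - n_A - n_B) / ((n_A+n_B)^2 * (n_A+n_B-1)) = 8232/2548 = 3.2308.
        SD[R] = 1.7974.
Step 4: R = E[R], so z = 0 with no continuity correction.
Step 5: Two-sided p-value via normal approximation = 2*(1 - Phi(|z|)) = 1.000000.
Step 6: alpha = 0.05. fail to reject H0.

R = 8, z = 0.0000, p = 1.000000, fail to reject H0.


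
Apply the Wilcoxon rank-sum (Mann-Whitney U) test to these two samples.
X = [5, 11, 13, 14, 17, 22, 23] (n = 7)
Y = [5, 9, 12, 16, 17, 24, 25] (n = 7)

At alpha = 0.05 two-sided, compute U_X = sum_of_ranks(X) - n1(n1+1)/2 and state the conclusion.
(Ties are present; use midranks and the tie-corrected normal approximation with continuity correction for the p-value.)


Step 1: Combine and sort all 14 observations; assign midranks.
sorted (value, group): (5,X), (5,Y), (9,Y), (11,X), (12,Y), (13,X), (14,X), (16,Y), (17,X), (17,Y), (22,X), (23,X), (24,Y), (25,Y)
ranks: 5->1.5, 5->1.5, 9->3, 11->4, 12->5, 13->6, 14->7, 16->8, 17->9.5, 17->9.5, 22->11, 23->12, 24->13, 25->14
Step 2: Rank sum for X: R1 = 1.5 + 4 + 6 + 7 + 9.5 + 11 + 12 = 51.
Step 3: U_X = R1 - n1(n1+1)/2 = 51 - 7*8/2 = 51 - 28 = 23.
       U_Y = n1*n2 - U_X = 49 - 23 = 26.
Step 4: Ties are present, so use the tie-corrected normal approximation (with continuity correction) for the p-value.
Step 5: p-value = 0.898104; compare to alpha = 0.05. fail to reject H0.

U_X = 23, p = 0.898104, fail to reject H0 at alpha = 0.05.


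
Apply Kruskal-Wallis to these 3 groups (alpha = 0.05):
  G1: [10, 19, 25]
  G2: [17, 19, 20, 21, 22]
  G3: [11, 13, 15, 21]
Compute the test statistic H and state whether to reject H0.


Step 1: Combine all N = 12 observations and assign midranks.
sorted (value, group, rank): (10,G1,1), (11,G3,2), (13,G3,3), (15,G3,4), (17,G2,5), (19,G1,6.5), (19,G2,6.5), (20,G2,8), (21,G2,9.5), (21,G3,9.5), (22,G2,11), (25,G1,12)
Step 2: Sum ranks within each group.
R_1 = 19.5 (n_1 = 3)
R_2 = 40 (n_2 = 5)
R_3 = 18.5 (n_3 = 4)
Step 3: H = 12/(N(N+1)) * sum(R_i^2/n_i) - 3(N+1)
     = 12/(12*13) * (19.5^2/3 + 40^2/5 + 18.5^2/4) - 3*13
     = 0.076923 * 532.312 - 39
     = 1.947115.
Step 4: Ties present; correction factor C = 1 - 12/(12^3 - 12) = 0.993007. Corrected H = 1.947115 / 0.993007 = 1.960827.
Step 5: Under H0, H ~ chi^2(2); p-value = 0.375156.
Step 6: alpha = 0.05. fail to reject H0.

H = 1.9608, df = 2, p = 0.375156, fail to reject H0.


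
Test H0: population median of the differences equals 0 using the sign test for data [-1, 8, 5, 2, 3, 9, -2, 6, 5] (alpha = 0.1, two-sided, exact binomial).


Step 1: Discard zero differences. Original n = 9; n_eff = number of nonzero differences = 9.
Nonzero differences (with sign): -1, +8, +5, +2, +3, +9, -2, +6, +5
Step 2: Count signs: positive = 7, negative = 2.
Step 3: Under H0: P(positive) = 0.5, so the number of positives S ~ Bin(9, 0.5).
Step 4: Two-sided exact p-value = sum of Bin(9,0.5) probabilities at or below the observed probability = 0.179688.
Step 5: alpha = 0.1. fail to reject H0.

n_eff = 9, pos = 7, neg = 2, p = 0.179688, fail to reject H0.
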